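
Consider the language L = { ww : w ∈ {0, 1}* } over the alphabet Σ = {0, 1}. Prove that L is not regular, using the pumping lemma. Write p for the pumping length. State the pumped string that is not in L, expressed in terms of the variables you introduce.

0^{p+k} 1^p 0^p 1^p

Assume L is regular; let p be its pumping constant.
Take w = 0^p 1^p 0^p 1^p = uu where u = 0^p1^p; then w ∈ L and |w| = 4p ≥ p.
Write w = xyz as guaranteed by the lemma, with |xy| ≤ p and |y| ≥ 1.
Because |xy| ≤ p and w begins with p copies of 0, we have y = 0^k with 1 ≤ k ≤ p.
Pump with i = 2: xy^2z = 0^{p+k} 1^p 0^p 1^p, of length 4p+k. Suppose this equals vv. The string starts with 0 and ends with 1, so v does too; thus the boundary between the two copies of v is a 1→0 transition. There is exactly one such transition, at position 2p+k, so |v| = 2p+k and |vv| = 4p+2k ≠ 4p+k since k ≥ 1. So xy^2z ∉ L.
Contradiction. Therefore L is not regular.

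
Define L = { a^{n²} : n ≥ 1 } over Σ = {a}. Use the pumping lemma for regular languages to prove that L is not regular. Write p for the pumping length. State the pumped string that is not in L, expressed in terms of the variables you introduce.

a^{p²+k}

Suppose for contradiction that L is regular, and let p be the pumping length.
Take w = a^{p²} ∈ L with |w| = p² ≥ p.
Write w = xyz as guaranteed by the lemma, with |xy| ≤ p and |y| ≥ 1.
Then y = a^k for some k with 1 ≤ k ≤ p.
Pump with i = 2: xy^2z = a^{p²+k}. Since 1 ≤ k ≤ p, p² < p²+k ≤ p²+p < (p+1)², so p²+k lies strictly between consecutive squares and is not a perfect square. So xy^2z ∉ L.
This contradicts the pumping lemma, so L is not regular.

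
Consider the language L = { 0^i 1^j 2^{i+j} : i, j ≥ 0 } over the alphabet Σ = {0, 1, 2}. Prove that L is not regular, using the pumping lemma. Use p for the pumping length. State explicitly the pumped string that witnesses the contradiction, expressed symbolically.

Assume L is regular. Let p be the pumping length given by the pumping lemma.
Take w = 0^p 1^p 2^{2p} ∈ L (with i=j=p, i+j=2p), |w| = 4p ≥ p.
By the pumping lemma, w = xyz with |xy| ≤ p and y is nonempty.
Since the first p symbols of w are all 0's and |xy| ≤ p, y lies entirely in the leading 0-block: y = 0^k for some k with 1 ≤ k ≤ p.
Consider xy^2z = 0^{p+k} 1^p 2^{2p}. Now the 0- and 1-counts sum to 2p+k, but the 2-count is 2p ≠ 2p+k. So xy^2z ∉ L.
This contradicts the pumping lemma, so L is not regular.

0^{p+k} 1^p 2^{2p}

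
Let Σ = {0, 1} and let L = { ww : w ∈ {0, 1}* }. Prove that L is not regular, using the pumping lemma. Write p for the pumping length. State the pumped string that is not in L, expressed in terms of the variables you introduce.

Suppose for contradiction that L is regular, and let p be the pumping length.
Take w = 0^p 1^p 0^p 1^p = uu where u = 0^p1^p; then w ∈ L and |w| = 4p ≥ p.
By the pumping lemma, w = xyz with |xy| ≤ p and |y| ≥ 1.
Since the first p symbols of w are all 0's and |xy| ≤ p, y lies entirely in the leading 0-block: y = 0^k for some k with 1 ≤ k ≤ p.
Pump with i = 2: xy^2z = 0^{p+k} 1^p 0^p 1^p, of length 4p+k. Suppose this equals vv. The string starts with 0 and ends with 1, so v does too; thus the boundary between the two copies of v is a 1→0 transition. There is exactly one such transition, at position 2p+k, so |v| = 2p+k and |vv| = 4p+2k ≠ 4p+k since k ≥ 1. So xy^2z ∉ L.
This contradicts the pumping lemma, so L is not regular.

0^{p+k} 1^p 0^p 1^p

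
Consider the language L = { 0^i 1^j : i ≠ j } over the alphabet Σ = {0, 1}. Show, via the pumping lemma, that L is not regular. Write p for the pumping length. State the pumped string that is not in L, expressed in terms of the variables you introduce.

Toward a contradiction, assume L is regular with pumping length p.
Choose w = 0^p 1^{p+p!}. Since p ≠ p+p!, w ∈ L; and |w| ≥ p.
The pumping lemma gives a decomposition w = xyz where |xy| ≤ p and y is nonempty.
The first p characters of w are 0's, so xy (and hence y) consists only of 0's. Write y = 0^k, 1 ≤ k ≤ p.
Since 1 ≤ k ≤ p, k divides p!; set t = 1 + p!/k. Then xy^t z has p + (p!/k)·k = p + p! copies of 0. Now the 0-count equals the 1-count, so i ≠ j fails. So xy^t z = 0^{p+p!} 1^{p+p!} ∉ L.
This contradicts the pumping lemma, so L is not regular.

0^{p+p!} 1^{p+p!}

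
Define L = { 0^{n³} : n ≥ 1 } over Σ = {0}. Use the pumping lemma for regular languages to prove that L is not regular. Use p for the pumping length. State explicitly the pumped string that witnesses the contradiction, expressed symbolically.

Toward a contradiction, assume L is regular with pumping length p.
Take w = 0^{p³} ∈ L with |w| = p³ ≥ p.
The pumping lemma gives a decomposition w = xyz where |xy| ≤ p and |y| ≥ 1.
Then y = 0^k for some k with 1 ≤ k ≤ p.
Pump with i = 2: xy^2z = 0^{p³+k}. Since 1 ≤ k ≤ p, p³ < p³+k ≤ p³+p < p³+3p²+3p+1 = (p+1)³, so p³+k is not a perfect cube. So xy^2z ∉ L.
This is a contradiction; hence L is not regular.

0^{p³+k}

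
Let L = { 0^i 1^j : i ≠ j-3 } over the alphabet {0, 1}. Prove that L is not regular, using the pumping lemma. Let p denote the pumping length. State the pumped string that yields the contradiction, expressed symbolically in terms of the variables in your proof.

0^{p+p!} 1^{p+p!+3}

Suppose for contradiction that L is regular, and let p be the pumping length.
Choose w = 0^p 1^{p+p!+3}. Since p ≠ (p+p!+3)-3 = p+p!, w ∈ L; and |w| ≥ p.
By the pumping lemma, w = xyz with |xy| ≤ p and y is nonempty.
Because |xy| ≤ p and w begins with p copies of 0, we have y = 0^k with 1 ≤ k ≤ p.
Since 1 ≤ k ≤ p, k divides p!; set t = 1 + p!/k. Then xy^t z has p + (p!/k)·k = p + p! copies of 0. Now the 0-count is p+p! and (1-count)-3 = (p+p!+3)-3 = p+p!, so i ≠ j-3 fails. So xy^t z = 0^{p+p!} 1^{p+p!+3} ∉ L.
This is a contradiction; hence L is not regular.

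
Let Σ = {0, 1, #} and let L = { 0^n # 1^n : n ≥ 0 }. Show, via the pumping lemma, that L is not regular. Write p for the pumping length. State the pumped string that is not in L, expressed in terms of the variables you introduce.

Suppose for contradiction that L is regular, and let p be the pumping length.
Take w = 0^p # 1^p ∈ L with |w| = 2p+1 ≥ p.
The pumping lemma gives a decomposition w = xyz where |xy| ≤ p and |y| ≥ 1.
Since the first p symbols of w are all 0's and |xy| ≤ p, y lies entirely in the leading 0-block: y = 0^k for some k with 1 ≤ k ≤ p.
Pump with i = 2: xy^2z = 0^{p+k} # 1^p, which would require p+k = p. But k ≥ 1, so xy^2z ∉ L.
This contradicts the pumping lemma, so L is not regular.

0^{p+k} # 1^p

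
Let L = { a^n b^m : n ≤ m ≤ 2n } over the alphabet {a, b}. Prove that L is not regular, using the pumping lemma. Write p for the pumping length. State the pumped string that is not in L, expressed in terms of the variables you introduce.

a^{p+k} b^p

Toward a contradiction, assume L is regular with pumping length p.
Take w = a^p b^p ∈ L (since p ≤ p ≤ 2p), with |w| = 2p ≥ p.
By the pumping lemma, w = xyz with |xy| ≤ p and |y| ≥ 1.
Since the first p symbols of w are all a's and |xy| ≤ p, y lies entirely in the leading a-block: y = a^k for some k with 1 ≤ k ≤ p.
Pump with i = 2: xy^2z = a^{p+k} b^p. Now n = p+k > p = m, so the condition n ≤ m fails. Thus xy^2z ∉ L.
Contradiction. Therefore L is not regular.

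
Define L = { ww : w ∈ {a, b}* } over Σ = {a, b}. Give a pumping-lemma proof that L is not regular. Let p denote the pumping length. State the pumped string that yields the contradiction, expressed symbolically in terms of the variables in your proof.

a^{p+k} b^p a^p b^p

Toward a contradiction, assume L is regular with pumping length p.
Take w = a^p b^p a^p b^p = uu where u = a^pb^p; then w ∈ L and |w| = 4p ≥ p.
By the pumping lemma, w = xyz with |xy| ≤ p and y is nonempty.
Since the first p symbols of w are all a's and |xy| ≤ p, y lies entirely in the leading a-block: y = a^k for some k with 1 ≤ k ≤ p.
Pump with i = 2: xy^2z = a^{p+k} b^p a^p b^p, of length 4p+k. Suppose this equals vv. The string starts with a and ends with b, so v does too; thus the boundary between the two copies of v is a b→a transition. There is exactly one such transition, at position 2p+k, so |v| = 2p+k and |vv| = 4p+2k ≠ 4p+k since k ≥ 1. So xy^2z ∉ L.
Contradiction. Therefore L is not regular.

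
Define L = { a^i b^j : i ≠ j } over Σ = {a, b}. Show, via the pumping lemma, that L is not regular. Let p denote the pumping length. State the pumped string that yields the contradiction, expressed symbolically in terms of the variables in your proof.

a^{p+p!} b^{p+p!}

Assume L is regular. Let p be the pumping length given by the pumping lemma.
Choose w = a^p b^{p+p!}. Since p ≠ p+p!, w ∈ L; and |w| ≥ p.
By the pumping lemma, w = xyz with |xy| ≤ p and |y| > 0.
The first p characters of w are a's, so xy (and hence y) consists only of a's. Write y = a^k, 1 ≤ k ≤ p.
Since 1 ≤ k ≤ p, k divides p!; set t = 1 + p!/k. Then xy^t z has p + (p!/k)·k = p + p! copies of a. Now the a-count equals the b-count, so i ≠ j fails. So xy^t z = a^{p+p!} b^{p+p!} ∉ L.
This is a contradiction; hence L is not regular.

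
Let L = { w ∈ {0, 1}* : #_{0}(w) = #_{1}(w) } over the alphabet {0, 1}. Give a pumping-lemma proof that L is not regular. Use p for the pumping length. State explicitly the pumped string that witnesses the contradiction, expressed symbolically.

0^{p+k} 1^p

Suppose for contradiction that L is regular, and let p be the pumping length.
Choose w = 0^p 1^p ∈ L with |w| = 2p ≥ p.
By the pumping lemma, w = xyz with |xy| ≤ p and y is nonempty.
The first p characters of w are 0's, so xy (and hence y) consists only of 0's. Write y = 0^k, 1 ≤ k ≤ p.
Pump with i = 2: xy^2z = 0^{p+k} 1^p has p+k occurrences of 0 but only p of 1. Since k ≥ 1 the counts differ, so xy^2z ∉ L.
This contradicts the pumping lemma, so L is not regular.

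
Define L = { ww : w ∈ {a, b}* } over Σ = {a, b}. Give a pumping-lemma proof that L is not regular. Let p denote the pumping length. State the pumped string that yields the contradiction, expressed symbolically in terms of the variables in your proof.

a^{p+k} b^p a^p b^p

Assume L is regular. Let p be the pumping length given by the pumping lemma.
Take w = a^p b^p a^p b^p = uu where u = a^pb^p; then w ∈ L and |w| = 4p ≥ p.
By the pumping lemma, w = xyz with |xy| ≤ p and |y| ≥ 1.
Because |xy| ≤ p and w begins with p copies of a, we have y = a^k with 1 ≤ k ≤ p.
Pump with i = 2: xy^2z = a^{p+k} b^p a^p b^p, of length 4p+k. Suppose this equals vv. The string starts with a and ends with b, so v does too; thus the boundary between the two copies of v is a b→a transition. There is exactly one such transition, at position 2p+k, so |v| = 2p+k and |vv| = 4p+2k ≠ 4p+k since k ≥ 1. So xy^2z ∉ L.
This is a contradiction; hence L is not regular.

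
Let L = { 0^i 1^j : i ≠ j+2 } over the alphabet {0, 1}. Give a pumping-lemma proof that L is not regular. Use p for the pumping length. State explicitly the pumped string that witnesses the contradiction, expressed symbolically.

0^{p+p!} 1^{p+p!-2}

Assume L is regular; let p be its pumping constant.
Choose w = 0^p 1^{p+p!-2}. Since p ≠ (p+p!-2)+2 = p+p!, w ∈ L; and |w| ≥ p.
The pumping lemma gives a decomposition w = xyz where |xy| ≤ p and y is nonempty.
The first p characters of w are 0's, so xy (and hence y) consists only of 0's. Write y = 0^k, 1 ≤ k ≤ p.
Since 1 ≤ k ≤ p, k divides p!; set t = 1 + p!/k. Then xy^t z has p + (p!/k)·k = p + p! copies of 0. Now the 0-count is p+p! and (1-count)+2 = (p+p!-2)+2 = p+p!, so i ≠ j+2 fails. So xy^t z = 0^{p+p!} 1^{p+p!-2} ∉ L.
This contradicts the pumping lemma, so L is not regular.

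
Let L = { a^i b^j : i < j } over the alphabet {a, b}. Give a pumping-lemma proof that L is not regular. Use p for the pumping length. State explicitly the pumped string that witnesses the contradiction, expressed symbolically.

Suppose for contradiction that L is regular, and let p be the pumping length.
Choose w = a^p b^{p+1} ∈ L, with |w| = 2p+1 ≥ p.
By the pumping lemma, w = xyz with |xy| ≤ p and |y| ≥ 1.
Since the first p symbols of w are all a's and |xy| ≤ p, y lies entirely in the leading a-block: y = a^k for some k with 1 ≤ k ≤ p.
Consider xy^2z = a^{p+k} b^{p+1}. Since k ≥ 1, the a-count p+k is at least p+1, so i < j fails; thus xy^2z ∉ L.
This is a contradiction; hence L is not regular.

a^{p+k} b^{p+1}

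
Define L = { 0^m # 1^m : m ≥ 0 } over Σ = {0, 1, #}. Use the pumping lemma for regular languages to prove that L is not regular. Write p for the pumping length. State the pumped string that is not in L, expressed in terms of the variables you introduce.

Assume L is regular. Let p be the pumping length given by the pumping lemma.
Take w = 0^p # 1^p ∈ L with |w| = 2p+1 ≥ p.
By the pumping lemma, w = xyz with |xy| ≤ p and |y| ≥ 1.
The first p characters of w are 0's, so xy (and hence y) consists only of 0's. Write y = 0^k, 1 ≤ k ≤ p.
Pump with i = 2: xy^2z = 0^{p+k} # 1^p, which would require p+k = p. But k ≥ 1, so xy^2z ∉ L.
Contradiction. Therefore L is not regular.

0^{p+k} # 1^p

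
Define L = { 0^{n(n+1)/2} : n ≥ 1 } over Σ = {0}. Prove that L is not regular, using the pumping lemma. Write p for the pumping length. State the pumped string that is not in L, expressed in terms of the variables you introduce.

0^{p(p+1)/2+k}

Assume L is regular. Let p be the pumping length given by the pumping lemma.
Take w = 0^{p(p+1)/2} ∈ L with |w| = p(p+1)/2 ≥ p.
Write w = xyz as guaranteed by the lemma, with |xy| ≤ p and |y| ≥ 1.
Then y = 0^k for some k with 1 ≤ k ≤ p.
Pump with i = 2: xy^2z = 0^{p(p+1)/2+k}. Since 1 ≤ k ≤ p, p(p+1)/2 < p(p+1)/2+k ≤ p(p+1)/2+p < (p+1)(p+2)/2, so p(p+1)/2+k is strictly between consecutive triangular numbers. So xy^2z ∉ L.
This is a contradiction; hence L is not regular.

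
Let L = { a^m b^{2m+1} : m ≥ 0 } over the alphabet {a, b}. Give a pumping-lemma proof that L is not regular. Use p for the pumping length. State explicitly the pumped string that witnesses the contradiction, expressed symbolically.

Suppose for contradiction that L is regular, and let p be the pumping length.
Choose w = a^p b^{2p+1}, which is in L with |w| = 3p+1 ≥ p.
Write w = xyz as guaranteed by the lemma, with |xy| ≤ p and |y| > 0.
Because |xy| ≤ p and w begins with p copies of a, we have y = a^k with 1 ≤ k ≤ p.
Pump with i = 2: xy^2z = a^{p+k} b^{2p+1}. For this to lie in L we would need 2p+1 = 2(p+k)+1, which forces k = 0. But k ≥ 1, so xy^2z ∉ L.
Contradiction. Therefore L is not regular.

a^{p+k} b^{2p+1}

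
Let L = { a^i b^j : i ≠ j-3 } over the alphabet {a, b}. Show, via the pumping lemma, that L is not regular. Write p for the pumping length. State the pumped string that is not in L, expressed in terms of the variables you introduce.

a^{p+p!} b^{p+p!+3}

Toward a contradiction, assume L is regular with pumping length p.
Choose w = a^p b^{p+p!+3}. Since p ≠ (p+p!+3)-3 = p+p!, w ∈ L; and |w| ≥ p.
Write w = xyz as guaranteed by the lemma, with |xy| ≤ p and |y| ≥ 1.
Since the first p symbols of w are all a's and |xy| ≤ p, y lies entirely in the leading a-block: y = a^k for some k with 1 ≤ k ≤ p.
Since 1 ≤ k ≤ p, k divides p!; set t = 1 + p!/k. Then xy^t z has p + (p!/k)·k = p + p! copies of a. Now the a-count is p+p! and (b-count)-3 = (p+p!+3)-3 = p+p!, so i ≠ j-3 fails. So xy^t z = a^{p+p!} b^{p+p!+3} ∉ L.
This is a contradiction; hence L is not regular.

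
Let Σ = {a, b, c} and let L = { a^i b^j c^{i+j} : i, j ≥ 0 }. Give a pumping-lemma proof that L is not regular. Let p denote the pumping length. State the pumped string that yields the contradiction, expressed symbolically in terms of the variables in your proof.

Toward a contradiction, assume L is regular with pumping length p.
Take w = a^p b^p c^{2p} ∈ L (with i=j=p, i+j=2p), |w| = 4p ≥ p.
By the pumping lemma, w = xyz with |xy| ≤ p and y is nonempty.
The first p characters of w are a's, so xy (and hence y) consists only of a's. Write y = a^k, 1 ≤ k ≤ p.
Consider xy^2z = a^{p+k} b^p c^{2p}. Now the a- and b-counts sum to 2p+k, but the c-count is 2p ≠ 2p+k. So xy^2z ∉ L.
This is a contradiction; hence L is not regular.

a^{p+k} b^p c^{2p}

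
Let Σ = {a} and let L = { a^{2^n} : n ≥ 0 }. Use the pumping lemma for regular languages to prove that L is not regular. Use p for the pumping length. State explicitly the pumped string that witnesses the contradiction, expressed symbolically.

a^{2^p+k}

Assume L is regular. Let p be the pumping length given by the pumping lemma.
Take w = a^{2^p} ∈ L with |w| = 2^p ≥ p.
Write w = xyz as guaranteed by the lemma, with |xy| ≤ p and y is nonempty.
Then y = a^k for some k with 1 ≤ k ≤ p.
Pump with i = 2: xy^2z = a^{2^p+k}. Since 1 ≤ k ≤ p < 2^p, we have 2^p < 2^p+k < 2^{p+1}, so 2^p+k is not a power of 2. So xy^2z ∉ L.
This is a contradiction; hence L is not regular.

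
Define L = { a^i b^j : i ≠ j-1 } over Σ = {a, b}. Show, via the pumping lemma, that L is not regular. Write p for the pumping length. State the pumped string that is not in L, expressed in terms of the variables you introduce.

Toward a contradiction, assume L is regular with pumping length p.
Choose w = a^p b^{p+p!+1}. Since p ≠ (p+p!+1)-1 = p+p!, w ∈ L; and |w| ≥ p.
By the pumping lemma, w = xyz with |xy| ≤ p and |y| ≥ 1.
Since the first p symbols of w are all a's and |xy| ≤ p, y lies entirely in the leading a-block: y = a^k for some k with 1 ≤ k ≤ p.
Since 1 ≤ k ≤ p, k divides p!; set t = 1 + p!/k. Then xy^t z has p + (p!/k)·k = p + p! copies of a. Now the a-count is p+p! and (b-count)-1 = (p+p!+1)-1 = p+p!, so i ≠ j-1 fails. So xy^t z = a^{p+p!} b^{p+p!+1} ∉ L.
This is a contradiction; hence L is not regular.

a^{p+p!} b^{p+p!+1}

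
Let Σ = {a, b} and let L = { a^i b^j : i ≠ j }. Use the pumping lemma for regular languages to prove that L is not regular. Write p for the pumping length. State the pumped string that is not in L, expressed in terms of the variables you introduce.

a^{p+p!} b^{p+p!}

Assume L is regular. Let p be the pumping length given by the pumping lemma.
Choose w = a^p b^{p+p!}. Since p ≠ p+p!, w ∈ L; and |w| ≥ p.
Write w = xyz as guaranteed by the lemma, with |xy| ≤ p and y is nonempty.
The first p characters of w are a's, so xy (and hence y) consists only of a's. Write y = a^k, 1 ≤ k ≤ p.
Since 1 ≤ k ≤ p, k divides p!; set t = 1 + p!/k. Then xy^t z has p + (p!/k)·k = p + p! copies of a. Now the a-count equals the b-count, so i ≠ j fails. So xy^t z = a^{p+p!} b^{p+p!} ∉ L.
Contradiction. Therefore L is not regular.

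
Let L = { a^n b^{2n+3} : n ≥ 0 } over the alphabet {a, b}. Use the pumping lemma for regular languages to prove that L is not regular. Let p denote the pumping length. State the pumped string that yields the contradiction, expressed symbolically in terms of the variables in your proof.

a^{p+k} b^{2p+3}

Assume L is regular; let p be its pumping constant.
Let w = a^p b^{2p+3} ∈ L; note |w| = 3p+3 ≥ p.
Write w = xyz as guaranteed by the lemma, with |xy| ≤ p and y is nonempty.
Since the first p symbols of w are all a's and |xy| ≤ p, y lies entirely in the leading a-block: y = a^k for some k with 1 ≤ k ≤ p.
Pump with i = 2: xy^2z = a^{p+k} b^{2p+3}. For this to lie in L we would need 2p+3 = 2(p+k)+3, which forces k = 0. But k ≥ 1, so xy^2z ∉ L.
Contradiction. Therefore L is not regular.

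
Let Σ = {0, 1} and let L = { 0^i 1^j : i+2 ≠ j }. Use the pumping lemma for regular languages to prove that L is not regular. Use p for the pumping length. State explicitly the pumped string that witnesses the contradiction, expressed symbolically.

Assume L is regular; let p be its pumping constant.
Choose w = 0^p 1^{p+p!+2}. Since p ≠ (p+p!+2)-2 = p+p!, w ∈ L; and |w| ≥ p.
By the pumping lemma, w = xyz with |xy| ≤ p and |y| ≥ 1.
The first p characters of w are 0's, so xy (and hence y) consists only of 0's. Write y = 0^k, 1 ≤ k ≤ p.
Since 1 ≤ k ≤ p, k divides p!; set t = 1 + p!/k. Then xy^t z has p + (p!/k)·k = p + p! copies of 0. Now the 0-count is p+p! and (1-count)-2 = (p+p!+2)-2 = p+p!, so i+2 ≠ j fails. So xy^t z = 0^{p+p!} 1^{p+p!+2} ∉ L.
This contradicts the pumping lemma, so L is not regular.

0^{p+p!} 1^{p+p!+2}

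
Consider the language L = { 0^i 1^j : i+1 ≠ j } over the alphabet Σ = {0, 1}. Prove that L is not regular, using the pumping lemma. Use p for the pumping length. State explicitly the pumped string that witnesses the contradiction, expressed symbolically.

0^{p+p!} 1^{p+p!+1}

Assume L is regular. Let p be the pumping length given by the pumping lemma.
Choose w = 0^p 1^{p+p!+1}. Since p ≠ (p+p!+1)-1 = p+p!, w ∈ L; and |w| ≥ p.
By the pumping lemma, w = xyz with |xy| ≤ p and |y| ≥ 1.
The first p characters of w are 0's, so xy (and hence y) consists only of 0's. Write y = 0^k, 1 ≤ k ≤ p.
Since 1 ≤ k ≤ p, k divides p!; set t = 1 + p!/k. Then xy^t z has p + (p!/k)·k = p + p! copies of 0. Now the 0-count is p+p! and (1-count)-1 = (p+p!+1)-1 = p+p!, so i+1 ≠ j fails. So xy^t z = 0^{p+p!} 1^{p+p!+1} ∉ L.
Contradiction. Therefore L is not regular.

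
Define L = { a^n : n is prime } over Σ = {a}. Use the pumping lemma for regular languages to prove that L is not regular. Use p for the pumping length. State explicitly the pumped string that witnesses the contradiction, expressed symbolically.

a^{q(1+k)}

Assume L is regular. Let p be the pumping length given by the pumping lemma.
Let q be a prime with q ≥ p+2 (infinitely many primes exist), and take w = a^q ∈ L with |w| = q ≥ p.
The pumping lemma gives a decomposition w = xyz where |xy| ≤ p and y is nonempty.
Then y = a^k for some k with 1 ≤ k ≤ p.
Since 1 ≤ k ≤ p, |xz| = q-k. Pump with i = q+1: |xy^{q+1}z| = (q-k)+(q+1)k = q+qk = q(1+k), which is composite (both factors ≥ 2). So xy^{q+1}z = a^{q(1+k)} ∉ L.
This is a contradiction; hence L is not regular.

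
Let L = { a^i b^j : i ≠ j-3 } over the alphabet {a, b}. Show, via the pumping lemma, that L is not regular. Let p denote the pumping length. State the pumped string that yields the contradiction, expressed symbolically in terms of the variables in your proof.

Assume L is regular; let p be its pumping constant.
Choose w = a^p b^{p+p!+3}. Since p ≠ (p+p!+3)-3 = p+p!, w ∈ L; and |w| ≥ p.
The pumping lemma gives a decomposition w = xyz where |xy| ≤ p and y is nonempty.
Because |xy| ≤ p and w begins with p copies of a, we have y = a^k with 1 ≤ k ≤ p.
Since 1 ≤ k ≤ p, k divides p!; set t = 1 + p!/k. Then xy^t z has p + (p!/k)·k = p + p! copies of a. Now the a-count is p+p! and (b-count)-3 = (p+p!+3)-3 = p+p!, so i ≠ j-3 fails. So xy^t z = a^{p+p!} b^{p+p!+3} ∉ L.
Contradiction. Therefore L is not regular.

a^{p+p!} b^{p+p!+3}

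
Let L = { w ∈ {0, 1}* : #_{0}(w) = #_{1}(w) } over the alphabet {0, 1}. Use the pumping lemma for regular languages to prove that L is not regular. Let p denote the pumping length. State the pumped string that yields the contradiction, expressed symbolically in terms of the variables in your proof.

0^{p+k} 1^p

Assume L is regular; let p be its pumping constant.
Choose w = 0^p 1^p ∈ L with |w| = 2p ≥ p.
Write w = xyz as guaranteed by the lemma, with |xy| ≤ p and y is nonempty.
Since the first p symbols of w are all 0's and |xy| ≤ p, y lies entirely in the leading 0-block: y = 0^k for some k with 1 ≤ k ≤ p.
Pump with i = 2: xy^2z = 0^{p+k} 1^p has p+k occurrences of 0 but only p of 1. Since k ≥ 1 the counts differ, so xy^2z ∉ L.
This is a contradiction; hence L is not regular.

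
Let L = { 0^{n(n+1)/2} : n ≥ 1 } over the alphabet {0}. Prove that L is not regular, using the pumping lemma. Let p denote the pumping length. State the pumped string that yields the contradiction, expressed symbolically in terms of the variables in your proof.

Assume L is regular; let p be its pumping constant.
Take w = 0^{p(p+1)/2} ∈ L with |w| = p(p+1)/2 ≥ p.
The pumping lemma gives a decomposition w = xyz where |xy| ≤ p and |y| > 0.
Then y = 0^k for some k with 1 ≤ k ≤ p.
Pump with i = 2: xy^2z = 0^{p(p+1)/2+k}. Since 1 ≤ k ≤ p, p(p+1)/2 < p(p+1)/2+k ≤ p(p+1)/2+p < (p+1)(p+2)/2, so p(p+1)/2+k is strictly between consecutive triangular numbers. So xy^2z ∉ L.
This is a contradiction; hence L is not regular.

0^{p(p+1)/2+k}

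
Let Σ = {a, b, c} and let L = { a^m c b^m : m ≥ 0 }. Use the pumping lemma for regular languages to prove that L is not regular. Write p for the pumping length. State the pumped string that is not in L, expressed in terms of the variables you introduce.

a^{p+k} c b^p

Assume L is regular; let p be its pumping constant.
Take w = a^p c b^p ∈ L with |w| = 2p+1 ≥ p.
By the pumping lemma, w = xyz with |xy| ≤ p and y is nonempty.
The first p characters of w are a's, so xy (and hence y) consists only of a's. Write y = a^k, 1 ≤ k ≤ p.
Pump with i = 2: xy^2z = a^{p+k} c b^p, which would require p+k = p. But k ≥ 1, so xy^2z ∉ L.
This contradicts the pumping lemma, so L is not regular.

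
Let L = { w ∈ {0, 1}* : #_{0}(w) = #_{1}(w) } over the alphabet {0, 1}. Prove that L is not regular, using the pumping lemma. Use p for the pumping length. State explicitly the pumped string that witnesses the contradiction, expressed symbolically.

0^{p+k} 1^p

Toward a contradiction, assume L is regular with pumping length p.
Choose w = 0^p 1^p ∈ L with |w| = 2p ≥ p.
By the pumping lemma, w = xyz with |xy| ≤ p and |y| > 0.
Since the first p symbols of w are all 0's and |xy| ≤ p, y lies entirely in the leading 0-block: y = 0^k for some k with 1 ≤ k ≤ p.
Pump with i = 2: xy^2z = 0^{p+k} 1^p has p+k occurrences of 0 but only p of 1. Since k ≥ 1 the counts differ, so xy^2z ∉ L.
This contradicts the pumping lemma, so L is not regular.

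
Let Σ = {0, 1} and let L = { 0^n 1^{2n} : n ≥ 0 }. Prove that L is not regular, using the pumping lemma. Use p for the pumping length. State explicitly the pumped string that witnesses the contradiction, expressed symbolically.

Assume L is regular; let p be its pumping constant.
Take w = 0^p 1^{2p}. Then w ∈ L and |w| = 3p ≥ p.
By the pumping lemma, w = xyz with |xy| ≤ p and y is nonempty.
Because |xy| ≤ p and w begins with p copies of 0, we have y = 0^k with 1 ≤ k ≤ p.
Pump with i = 2: xy^2z = 0^{p+k} 1^{2p}. For this to lie in L we would need 2p = 2(p+k), which forces k = 0. But k ≥ 1, so xy^2z ∉ L.
Contradiction. Therefore L is not regular.

0^{p+k} 1^{2p}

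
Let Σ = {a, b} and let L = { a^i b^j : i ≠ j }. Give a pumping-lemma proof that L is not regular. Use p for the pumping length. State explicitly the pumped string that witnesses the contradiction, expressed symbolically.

a^{p+p!} b^{p+p!}

Assume L is regular; let p be its pumping constant.
Choose w = a^p b^{p+p!}. Since p ≠ p+p!, w ∈ L; and |w| ≥ p.
By the pumping lemma, w = xyz with |xy| ≤ p and |y| > 0.
Since the first p symbols of w are all a's and |xy| ≤ p, y lies entirely in the leading a-block: y = a^k for some k with 1 ≤ k ≤ p.
Since 1 ≤ k ≤ p, k divides p!; set t = 1 + p!/k. Then xy^t z has p + (p!/k)·k = p + p! copies of a. Now the a-count equals the b-count, so i ≠ j fails. So xy^t z = a^{p+p!} b^{p+p!} ∉ L.
This is a contradiction; hence L is not regular.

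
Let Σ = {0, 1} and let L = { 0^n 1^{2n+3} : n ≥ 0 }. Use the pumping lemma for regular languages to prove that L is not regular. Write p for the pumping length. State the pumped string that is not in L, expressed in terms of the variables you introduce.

0^{p+k} 1^{2p+3}

Assume L is regular; let p be its pumping constant.
Take w = 0^p 1^{2p+3}. Then w ∈ L and |w| = 3p+3 ≥ p.
By the pumping lemma, w = xyz with |xy| ≤ p and |y| > 0.
The first p characters of w are 0's, so xy (and hence y) consists only of 0's. Write y = 0^k, 1 ≤ k ≤ p.
Pump with i = 2: xy^2z = 0^{p+k} 1^{2p+3}. For this to lie in L we would need 2p+3 = 2(p+k)+3, which forces k = 0. But k ≥ 1, so xy^2z ∉ L.
This is a contradiction; hence L is not regular.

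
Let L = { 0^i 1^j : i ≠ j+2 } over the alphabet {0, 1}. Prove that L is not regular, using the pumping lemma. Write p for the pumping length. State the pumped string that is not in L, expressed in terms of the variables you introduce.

0^{p+p!} 1^{p+p!-2}

Suppose for contradiction that L is regular, and let p be the pumping length.
Choose w = 0^p 1^{p+p!-2}. Since p ≠ (p+p!-2)+2 = p+p!, w ∈ L; and |w| ≥ p.
Write w = xyz as guaranteed by the lemma, with |xy| ≤ p and y is nonempty.
Because |xy| ≤ p and w begins with p copies of 0, we have y = 0^k with 1 ≤ k ≤ p.
Since 1 ≤ k ≤ p, k divides p!; set t = 1 + p!/k. Then xy^t z has p + (p!/k)·k = p + p! copies of 0. Now the 0-count is p+p! and (1-count)+2 = (p+p!-2)+2 = p+p!, so i ≠ j+2 fails. So xy^t z = 0^{p+p!} 1^{p+p!-2} ∉ L.
This contradicts the pumping lemma, so L is not regular.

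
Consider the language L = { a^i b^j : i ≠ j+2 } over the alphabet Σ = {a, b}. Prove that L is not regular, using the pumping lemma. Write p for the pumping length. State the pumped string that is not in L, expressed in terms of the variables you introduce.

Toward a contradiction, assume L is regular with pumping length p.
Choose w = a^p b^{p+p!-2}. Since p ≠ (p+p!-2)+2 = p+p!, w ∈ L; and |w| ≥ p.
The pumping lemma gives a decomposition w = xyz where |xy| ≤ p and y is nonempty.
Since the first p symbols of w are all a's and |xy| ≤ p, y lies entirely in the leading a-block: y = a^k for some k with 1 ≤ k ≤ p.
Since 1 ≤ k ≤ p, k divides p!; set t = 1 + p!/k. Then xy^t z has p + (p!/k)·k = p + p! copies of a. Now the a-count is p+p! and (b-count)+2 = (p+p!-2)+2 = p+p!, so i ≠ j+2 fails. So xy^t z = a^{p+p!} b^{p+p!-2} ∉ L.
Contradiction. Therefore L is not regular.

a^{p+p!} b^{p+p!-2}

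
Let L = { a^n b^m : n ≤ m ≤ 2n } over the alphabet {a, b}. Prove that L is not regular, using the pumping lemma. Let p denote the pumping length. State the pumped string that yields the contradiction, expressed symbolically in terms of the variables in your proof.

Assume L is regular; let p be its pumping constant.
Take w = a^p b^p ∈ L (since p ≤ p ≤ 2p), with |w| = 2p ≥ p.
By the pumping lemma, w = xyz with |xy| ≤ p and |y| > 0.
The first p characters of w are a's, so xy (and hence y) consists only of a's. Write y = a^k, 1 ≤ k ≤ p.
Pump with i = 2: xy^2z = a^{p+k} b^p. Now n = p+k > p = m, so the condition n ≤ m fails. Thus xy^2z ∉ L.
This is a contradiction; hence L is not regular.

a^{p+k} b^p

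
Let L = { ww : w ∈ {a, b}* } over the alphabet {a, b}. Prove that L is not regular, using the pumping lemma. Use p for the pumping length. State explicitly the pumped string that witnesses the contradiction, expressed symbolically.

a^{p+k} b^p a^p b^p

Assume L is regular. Let p be the pumping length given by the pumping lemma.
Take w = a^p b^p a^p b^p = uu where u = a^pb^p; then w ∈ L and |w| = 4p ≥ p.
By the pumping lemma, w = xyz with |xy| ≤ p and |y| ≥ 1.
The first p characters of w are a's, so xy (and hence y) consists only of a's. Write y = a^k, 1 ≤ k ≤ p.
Pump with i = 2: xy^2z = a^{p+k} b^p a^p b^p, of length 4p+k. Suppose this equals vv. The string starts with a and ends with b, so v does too; thus the boundary between the two copies of v is a b→a transition. There is exactly one such transition, at position 2p+k, so |v| = 2p+k and |vv| = 4p+2k ≠ 4p+k since k ≥ 1. So xy^2z ∉ L.
This contradicts the pumping lemma, so L is not regular.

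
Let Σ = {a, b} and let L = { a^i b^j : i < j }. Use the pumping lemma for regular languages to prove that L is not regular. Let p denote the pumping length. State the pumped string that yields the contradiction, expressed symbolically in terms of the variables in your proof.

Toward a contradiction, assume L is regular with pumping length p.
Choose w = a^p b^{p+1} ∈ L, with |w| = 2p+1 ≥ p.
Write w = xyz as guaranteed by the lemma, with |xy| ≤ p and |y| ≥ 1.
The first p characters of w are a's, so xy (and hence y) consists only of a's. Write y = a^k, 1 ≤ k ≤ p.
Consider xy^2z = a^{p+k} b^{p+1}. Since k ≥ 1, the a-count p+k is at least p+1, so i < j fails; thus xy^2z ∉ L.
Contradiction. Therefore L is not regular.

a^{p+k} b^{p+1}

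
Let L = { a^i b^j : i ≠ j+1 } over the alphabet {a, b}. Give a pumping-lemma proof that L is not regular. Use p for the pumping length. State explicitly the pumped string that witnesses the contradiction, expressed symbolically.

a^{p+p!} b^{p+p!-1}

Assume L is regular; let p be its pumping constant.
Choose w = a^p b^{p+p!-1}. Since p ≠ (p+p!-1)+1 = p+p!, w ∈ L; and |w| ≥ p.
By the pumping lemma, w = xyz with |xy| ≤ p and y is nonempty.
Because |xy| ≤ p and w begins with p copies of a, we have y = a^k with 1 ≤ k ≤ p.
Since 1 ≤ k ≤ p, k divides p!; set t = 1 + p!/k. Then xy^t z has p + (p!/k)·k = p + p! copies of a. Now the a-count is p+p! and (b-count)+1 = (p+p!-1)+1 = p+p!, so i ≠ j+1 fails. So xy^t z = a^{p+p!} b^{p+p!-1} ∉ L.
This is a contradiction; hence L is not regular.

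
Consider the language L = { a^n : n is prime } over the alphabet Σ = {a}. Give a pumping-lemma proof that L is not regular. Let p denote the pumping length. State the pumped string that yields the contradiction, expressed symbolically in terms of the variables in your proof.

Toward a contradiction, assume L is regular with pumping length p.
Let q be a prime with q ≥ p+2 (infinitely many primes exist), and take w = a^q ∈ L with |w| = q ≥ p.
The pumping lemma gives a decomposition w = xyz where |xy| ≤ p and |y| ≥ 1.
Then y = a^k for some k with 1 ≤ k ≤ p.
Since 1 ≤ k ≤ p, |xz| = q-k. Pump with i = q+1: |xy^{q+1}z| = (q-k)+(q+1)k = q+qk = q(1+k), which is composite (both factors ≥ 2). So xy^{q+1}z = a^{q(1+k)} ∉ L.
This contradicts the pumping lemma, so L is not regular.

a^{q(1+k)}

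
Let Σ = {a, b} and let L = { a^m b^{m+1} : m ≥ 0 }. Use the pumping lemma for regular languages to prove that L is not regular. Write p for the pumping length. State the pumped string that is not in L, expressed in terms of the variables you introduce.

a^{p+k} b^{p+1}

Assume L is regular; let p be its pumping constant.
Choose w = a^p b^{p+1}, which is in L with |w| = 2p+1 ≥ p.
By the pumping lemma, w = xyz with |xy| ≤ p and y is nonempty.
The first p characters of w are a's, so xy (and hence y) consists only of a's. Write y = a^k, 1 ≤ k ≤ p.
Pump with i = 2: xy^2z = a^{p+k} b^{p+1}. For this to lie in L we would need p+1 = (p+k)+1, which forces k = 0. But k ≥ 1, so xy^2z ∉ L.
This contradicts the pumping lemma, so L is not regular.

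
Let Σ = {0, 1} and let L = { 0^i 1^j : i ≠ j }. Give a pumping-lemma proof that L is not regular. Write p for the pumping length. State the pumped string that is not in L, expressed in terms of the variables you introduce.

0^{p+p!} 1^{p+p!}

Toward a contradiction, assume L is regular with pumping length p.
Choose w = 0^p 1^{p+p!}. Since p ≠ p+p!, w ∈ L; and |w| ≥ p.
Write w = xyz as guaranteed by the lemma, with |xy| ≤ p and y is nonempty.
Since the first p symbols of w are all 0's and |xy| ≤ p, y lies entirely in the leading 0-block: y = 0^k for some k with 1 ≤ k ≤ p.
Since 1 ≤ k ≤ p, k divides p!; set t = 1 + p!/k. Then xy^t z has p + (p!/k)·k = p + p! copies of 0. Now the 0-count equals the 1-count, so i ≠ j fails. So xy^t z = 0^{p+p!} 1^{p+p!} ∉ L.
Contradiction. Therefore L is not regular.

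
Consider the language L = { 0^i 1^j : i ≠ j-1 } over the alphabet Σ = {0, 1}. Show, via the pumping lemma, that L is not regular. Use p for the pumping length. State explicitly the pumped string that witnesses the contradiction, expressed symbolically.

0^{p+p!} 1^{p+p!+1}

Assume L is regular; let p be its pumping constant.
Choose w = 0^p 1^{p+p!+1}. Since p ≠ (p+p!+1)-1 = p+p!, w ∈ L; and |w| ≥ p.
By the pumping lemma, w = xyz with |xy| ≤ p and |y| ≥ 1.
Since the first p symbols of w are all 0's and |xy| ≤ p, y lies entirely in the leading 0-block: y = 0^k for some k with 1 ≤ k ≤ p.
Since 1 ≤ k ≤ p, k divides p!; set t = 1 + p!/k. Then xy^t z has p + (p!/k)·k = p + p! copies of 0. Now the 0-count is p+p! and (1-count)-1 = (p+p!+1)-1 = p+p!, so i ≠ j-1 fails. So xy^t z = 0^{p+p!} 1^{p+p!+1} ∉ L.
Contradiction. Therefore L is not regular.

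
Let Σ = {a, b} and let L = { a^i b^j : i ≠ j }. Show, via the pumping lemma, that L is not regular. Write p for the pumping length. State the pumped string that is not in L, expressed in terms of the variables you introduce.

a^{p+p!} b^{p+p!}

Assume L is regular. Let p be the pumping length given by the pumping lemma.
Choose w = a^p b^{p+p!}. Since p ≠ p+p!, w ∈ L; and |w| ≥ p.
Write w = xyz as guaranteed by the lemma, with |xy| ≤ p and |y| > 0.
Since the first p symbols of w are all a's and |xy| ≤ p, y lies entirely in the leading a-block: y = a^k for some k with 1 ≤ k ≤ p.
Since 1 ≤ k ≤ p, k divides p!; set t = 1 + p!/k. Then xy^t z has p + (p!/k)·k = p + p! copies of a. Now the a-count equals the b-count, so i ≠ j fails. So xy^t z = a^{p+p!} b^{p+p!} ∉ L.
Contradiction. Therefore L is not regular.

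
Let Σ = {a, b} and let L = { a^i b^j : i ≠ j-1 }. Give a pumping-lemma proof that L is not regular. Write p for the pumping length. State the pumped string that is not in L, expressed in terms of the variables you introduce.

a^{p+p!} b^{p+p!+1}

Assume L is regular; let p be its pumping constant.
Choose w = a^p b^{p+p!+1}. Since p ≠ (p+p!+1)-1 = p+p!, w ∈ L; and |w| ≥ p.
Write w = xyz as guaranteed by the lemma, with |xy| ≤ p and |y| ≥ 1.
The first p characters of w are a's, so xy (and hence y) consists only of a's. Write y = a^k, 1 ≤ k ≤ p.
Since 1 ≤ k ≤ p, k divides p!; set t = 1 + p!/k. Then xy^t z has p + (p!/k)·k = p + p! copies of a. Now the a-count is p+p! and (b-count)-1 = (p+p!+1)-1 = p+p!, so i ≠ j-1 fails. So xy^t z = a^{p+p!} b^{p+p!+1} ∉ L.
This contradicts the pumping lemma, so L is not regular.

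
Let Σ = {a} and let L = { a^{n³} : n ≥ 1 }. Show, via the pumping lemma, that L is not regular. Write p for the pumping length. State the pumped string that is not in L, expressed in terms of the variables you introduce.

Assume L is regular. Let p be the pumping length given by the pumping lemma.
Take w = a^{p³} ∈ L with |w| = p³ ≥ p.
Write w = xyz as guaranteed by the lemma, with |xy| ≤ p and |y| ≥ 1.
Then y = a^k for some k with 1 ≤ k ≤ p.
Pump with i = 2: xy^2z = a^{p³+k}. Since 1 ≤ k ≤ p, p³ < p³+k ≤ p³+p < p³+3p²+3p+1 = (p+1)³, so p³+k is not a perfect cube. So xy^2z ∉ L.
Contradiction. Therefore L is not regular.

a^{p³+k}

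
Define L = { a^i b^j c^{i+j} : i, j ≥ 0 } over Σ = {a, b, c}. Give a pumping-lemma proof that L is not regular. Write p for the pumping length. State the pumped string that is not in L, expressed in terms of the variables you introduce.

a^{p+k} b^p c^{2p}

Toward a contradiction, assume L is regular with pumping length p.
Take w = a^p b^p c^{2p} ∈ L (with i=j=p, i+j=2p), |w| = 4p ≥ p.
By the pumping lemma, w = xyz with |xy| ≤ p and y is nonempty.
The first p characters of w are a's, so xy (and hence y) consists only of a's. Write y = a^k, 1 ≤ k ≤ p.
Consider xy^2z = a^{p+k} b^p c^{2p}. Now the a- and b-counts sum to 2p+k, but the c-count is 2p ≠ 2p+k. So xy^2z ∉ L.
Contradiction. Therefore L is not regular.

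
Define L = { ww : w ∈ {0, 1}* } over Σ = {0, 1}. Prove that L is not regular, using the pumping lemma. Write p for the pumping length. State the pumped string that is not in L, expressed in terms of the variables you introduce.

0^{p+k} 1^p 0^p 1^p

Suppose for contradiction that L is regular, and let p be the pumping length.
Take w = 0^p 1^p 0^p 1^p = uu where u = 0^p1^p; then w ∈ L and |w| = 4p ≥ p.
Write w = xyz as guaranteed by the lemma, with |xy| ≤ p and |y| > 0.
Because |xy| ≤ p and w begins with p copies of 0, we have y = 0^k with 1 ≤ k ≤ p.
Pump with i = 2: xy^2z = 0^{p+k} 1^p 0^p 1^p, of length 4p+k. Suppose this equals vv. The string starts with 0 and ends with 1, so v does too; thus the boundary between the two copies of v is a 1→0 transition. There is exactly one such transition, at position 2p+k, so |v| = 2p+k and |vv| = 4p+2k ≠ 4p+k since k ≥ 1. So xy^2z ∉ L.
This contradicts the pumping lemma, so L is not regular.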